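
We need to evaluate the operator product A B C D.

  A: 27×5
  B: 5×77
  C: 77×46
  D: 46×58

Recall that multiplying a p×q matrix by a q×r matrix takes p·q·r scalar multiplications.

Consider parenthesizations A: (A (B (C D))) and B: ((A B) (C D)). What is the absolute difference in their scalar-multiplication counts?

100817

Order A = (A (B (C D))): (C D): 77×46 by 46×58 → 77×58, cost 77·46·58 = 205436; (B (C D)): 5×77 by 77×58 → 5×58, cost 5·77·58 = 22330; cumulative 227766; (A (B (C D))): 27×5 by 5×58 → 27×58, cost 27·5·58 = 7830; cumulative 235596. Total 235596.
Order B = ((A B) (C D)): (A B): 27×5 by 5×77 → 27×77, cost 27·5·77 = 10395; (C D): 77×46 by 46×58 → 77×58, cost 77·46·58 = 205436; ((A B) (C D)): 27×77 by 77×58 → 27×58, cost 27·77·58 = 120582; cumulative 336413. Total 336413.
Difference: |235596 − 336413| = 100817.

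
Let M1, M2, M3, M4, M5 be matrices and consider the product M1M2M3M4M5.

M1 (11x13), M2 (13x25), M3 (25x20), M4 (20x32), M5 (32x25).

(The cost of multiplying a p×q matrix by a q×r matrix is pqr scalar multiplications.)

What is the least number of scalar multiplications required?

24915

Adjacent pairs: M1M2 = 11·13·25 = 3575; M2M3 = 13·25·20 = 6500; M3M4 = 25·20·32 = 16000; M4M5 = 20·32·25 = 16000.
Length 3: M1..M3: k=1: 0+6500+11·13·20=9360; k=2: 3575+0+11·25·20=9075 → min 9075 | M2..M4: k=2: 0+16000+13·25·32=26400; k=3: 6500+0+13·20·32=14820 → min 14820 | M3..M5: k=3: 0+16000+25·20·25=28500; k=4: 16000+0+25·32·25=36000 → min 28500.
Length 4: M1..M4: k=1: 0+14820+11·13·32=19396; k=2: 3575+16000+11·25·32=28375; k=3: 9075+0+11·20·32=16115 → min 16115 | M2..M5: k=2: 0+28500+13·25·25=36625; k=3: 6500+16000+13·20·25=29000; k=4: 14820+0+13·32·25=25220 → min 25220.
Length 5: M1..M5: k=1: 0+25220+11·13·25=28795; k=2: 3575+28500+11·25·25=38950; k=3: 9075+16000+11·20·25=30575; k=4: 16115+0+11·32·25=24915 → min 24915.
Optimal order: ((((M1M2)M3)M4)M5) with cost 24915.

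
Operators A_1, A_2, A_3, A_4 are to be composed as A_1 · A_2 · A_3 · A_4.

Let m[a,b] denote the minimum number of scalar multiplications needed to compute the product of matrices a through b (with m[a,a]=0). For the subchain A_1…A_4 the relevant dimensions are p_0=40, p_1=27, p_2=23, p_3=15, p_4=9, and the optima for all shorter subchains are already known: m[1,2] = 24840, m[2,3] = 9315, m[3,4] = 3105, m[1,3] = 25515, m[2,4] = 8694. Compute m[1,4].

18414

m[1,4] = min over k∈[1,3] of m[1,k]+m[k+1,4]+p_{0}·p_k·p_{4}.
k=1: 0 + 8694 + 40·27·9 = 18414; k=2: 24840 + 3105 + 40·23·9 = 36225; k=3: 25515 + 0 + 40·15·9 = 30915.
Minimum: 18414 at k=1.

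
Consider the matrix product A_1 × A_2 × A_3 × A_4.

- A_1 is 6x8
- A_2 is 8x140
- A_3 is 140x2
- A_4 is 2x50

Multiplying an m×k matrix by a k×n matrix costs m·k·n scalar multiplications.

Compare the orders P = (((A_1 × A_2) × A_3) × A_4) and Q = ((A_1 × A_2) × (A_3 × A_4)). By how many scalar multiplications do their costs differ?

53720

Order P = (((A_1 × A_2) × A_3) × A_4): (A_1 × A_2): 6×8 by 8×140 → 6×140, cost 6·8·140 = 6720; ((A_1 × A_2) × A_3): 6×140 by 140×2 → 6×2, cost 6·140·2 = 1680; cumulative 8400; (((A_1 × A_2) × A_3) × A_4): 6×2 by 2×50 → 6×50, cost 6·2·50 = 600; cumulative 9000. Total 9000.
Order Q = ((A_1 × A_2) × (A_3 × A_4)): (A_1 × A_2): 6×8 by 8×140 → 6×140, cost 6·8·140 = 6720; (A_3 × A_4): 140×2 by 2×50 → 140×50, cost 140·2·50 = 14000; ((A_1 × A_2) × (A_3 × A_4)): 6×140 by 140×50 → 6×50, cost 6·140·50 = 42000; cumulative 62720. Total 62720.
Difference: |9000 − 62720| = 53720.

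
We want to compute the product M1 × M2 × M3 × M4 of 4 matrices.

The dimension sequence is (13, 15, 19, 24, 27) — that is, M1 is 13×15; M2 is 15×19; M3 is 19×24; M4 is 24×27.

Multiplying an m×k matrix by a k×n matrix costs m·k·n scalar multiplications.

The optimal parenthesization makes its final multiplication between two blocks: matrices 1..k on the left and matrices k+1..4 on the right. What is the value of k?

Adjacent pairs: M1M2 = 13·15·19 = 3705; M2M3 = 15·19·24 = 6840; M3M4 = 19·24·27 = 12312.
Length 3: M1..M3: k=1: 0+6840+13·15·24=11520; k=2: 3705+0+13·19·24=9633 → min 9633 | M2..M4: k=2: 0+12312+15·19·27=20007; k=3: 6840+0+15·24·27=16560 → min 16560.
Top-level splits: k=1: (M1..M1)·(M2..M4) → 0+16560+13·15·27 = 21825; k=2: (M1..M2)·(M3..M4) → 3705+12312+13·19·27 = 22686; k=3: (M1..M3)·(M4..M4) → 9633+0+13·24·27 = 18057.
Best split is after M3, i.e. k = 3.

3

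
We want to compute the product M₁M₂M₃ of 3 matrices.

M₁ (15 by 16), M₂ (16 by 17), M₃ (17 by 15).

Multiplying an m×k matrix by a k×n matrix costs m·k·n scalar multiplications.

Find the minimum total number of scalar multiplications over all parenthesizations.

Order (M₁(M₂M₃)): (M₂M₃): 16×17 by 17×15 → 16×15, cost 16·17·15 = 4080; (M₁(M₂M₃)): 15×16 by 16×15 → 15×15, cost 15·16·15 = 3600; cumulative 7680. Total 7680.
Order ((M₁M₂)M₃): (M₁M₂): 15×16 by 16×17 → 15×17, cost 15·16·17 = 4080; ((M₁M₂)M₃): 15×17 by 17×15 → 15×15, cost 15·17·15 = 3825; cumulative 7905. Total 7905.
Minimum: 7680.

7680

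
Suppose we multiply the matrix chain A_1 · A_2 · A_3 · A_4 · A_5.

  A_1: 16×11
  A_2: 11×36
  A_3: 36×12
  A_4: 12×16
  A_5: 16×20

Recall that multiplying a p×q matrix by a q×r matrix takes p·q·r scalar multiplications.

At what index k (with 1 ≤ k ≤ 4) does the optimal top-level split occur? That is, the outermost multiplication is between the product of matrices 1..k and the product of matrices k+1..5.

1

Adjacent pairs: A_1A_2 = 16·11·36 = 6336; A_2A_3 = 11·36·12 = 4752; A_3A_4 = 36·12·16 = 6912; A_4A_5 = 12·16·20 = 3840.
Length 3: A_1..A_3: k=1: 0+4752+16·11·12=6864; k=2: 6336+0+16·36·12=13248 → min 6864 | A_2..A_4: k=2: 0+6912+11·36·16=13248; k=3: 4752+0+11·12·16=6864 → min 6864 | A_3..A_5: k=3: 0+3840+36·12·20=12480; k=4: 6912+0+36·16·20=18432 → min 12480.
Length 4: A_1..A_4: k=1: 0+6864+16·11·16=9680; k=2: 6336+6912+16·36·16=22464; k=3: 6864+0+16·12·16=9936 → min 9680 | A_2..A_5: k=2: 0+12480+11·36·20=20400; k=3: 4752+3840+11·12·20=11232; k=4: 6864+0+11·16·20=10384 → min 10384.
Top-level splits: k=1: (A_1..A_1)·(A_2..A_5) → 0+10384+16·11·20 = 13904; k=2: (A_1..A_2)·(A_3..A_5) → 6336+12480+16·36·20 = 30336; k=3: (A_1..A_3)·(A_4..A_5) → 6864+3840+16·12·20 = 14544; k=4: (A_1..A_4)·(A_5..A_5) → 9680+0+16·16·20 = 14800.
Best split is after A_1, i.e. k = 1.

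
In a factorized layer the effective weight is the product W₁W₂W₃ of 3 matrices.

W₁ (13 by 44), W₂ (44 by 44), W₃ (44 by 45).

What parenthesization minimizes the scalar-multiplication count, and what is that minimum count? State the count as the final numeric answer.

50908

(W₁(W₂W₃)): cost 112860.
((W₁W₂)W₃): cost 50908.
Optimal: ((W₁W₂)W₃) with cost 50908.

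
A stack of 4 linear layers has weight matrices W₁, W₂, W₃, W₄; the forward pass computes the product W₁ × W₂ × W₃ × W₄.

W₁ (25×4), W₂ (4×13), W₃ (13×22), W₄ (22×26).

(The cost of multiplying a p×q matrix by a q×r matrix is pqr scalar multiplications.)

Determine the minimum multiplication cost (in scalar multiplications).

6032

Adjacent pairs: W₁W₂ = 25·4·13 = 1300; W₂W₃ = 4·13·22 = 1144; W₃W₄ = 13·22·26 = 7436.
Length 3: W₁..W₃: k=1: 0+1144+25·4·22=3344; k=2: 1300+0+25·13·22=8450 → min 3344 | W₂..W₄: k=2: 0+7436+4·13·26=8788; k=3: 1144+0+4·22·26=3432 → min 3432.
Length 4: W₁..W₄: k=1: 0+3432+25·4·26=6032; k=2: 1300+7436+25·13·26=17186; k=3: 3344+0+25·22·26=17644 → min 6032.
Optimal order: (W₁ × ((W₂ × W₃) × W₄)) with cost 6032.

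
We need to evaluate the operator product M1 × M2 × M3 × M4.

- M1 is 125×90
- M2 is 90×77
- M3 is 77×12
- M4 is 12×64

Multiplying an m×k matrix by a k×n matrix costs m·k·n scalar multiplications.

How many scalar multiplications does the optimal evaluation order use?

314160

Adjacent pairs: M1M2 = 125·90·77 = 866250; M2M3 = 90·77·12 = 83160; M3M4 = 77·12·64 = 59136.
Length 3: M1..M3: k=1: 0+83160+125·90·12=218160; k=2: 866250+0+125·77·12=981750 → min 218160 | M2..M4: k=2: 0+59136+90·77·64=502656; k=3: 83160+0+90·12·64=152280 → min 152280.
Length 4: M1..M4: k=1: 0+152280+125·90·64=872280; k=2: 866250+59136+125·77·64=1541386; k=3: 218160+0+125·12·64=314160 → min 314160.
Optimal order: ((M1 × (M2 × M3)) × M4) with cost 314160.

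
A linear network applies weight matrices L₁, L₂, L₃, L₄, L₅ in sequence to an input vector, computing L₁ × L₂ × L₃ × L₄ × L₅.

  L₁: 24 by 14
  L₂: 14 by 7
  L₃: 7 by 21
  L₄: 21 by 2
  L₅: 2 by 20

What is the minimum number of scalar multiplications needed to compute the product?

2122

Adjacent pairs: L₁L₂ = 24·14·7 = 2352; L₂L₃ = 14·7·21 = 2058; L₃L₄ = 7·21·2 = 294; L₄L₅ = 21·2·20 = 840.
Length 3: L₁..L₃: k=1: 0+2058+24·14·21=9114; k=2: 2352+0+24·7·21=5880 → min 5880 | L₂..L₄: k=2: 0+294+14·7·2=490; k=3: 2058+0+14·21·2=2646 → min 490 | L₃..L₅: k=3: 0+840+7·21·20=3780; k=4: 294+0+7·2·20=574 → min 574.
Length 4: L₁..L₄: k=1: 0+490+24·14·2=1162; k=2: 2352+294+24·7·2=2982; k=3: 5880+0+24·21·2=6888 → min 1162 | L₂..L₅: k=2: 0+574+14·7·20=2534; k=3: 2058+840+14·21·20=8778; k=4: 490+0+14·2·20=1050 → min 1050.
Length 5: L₁..L₅: k=1: 0+1050+24·14·20=7770; k=2: 2352+574+24·7·20=6286; k=3: 5880+840+24·21·20=16800; k=4: 1162+0+24·2·20=2122 → min 2122.
Optimal order: ((L₁ × (L₂ × (L₃ × L₄))) × L₅) with cost 2122.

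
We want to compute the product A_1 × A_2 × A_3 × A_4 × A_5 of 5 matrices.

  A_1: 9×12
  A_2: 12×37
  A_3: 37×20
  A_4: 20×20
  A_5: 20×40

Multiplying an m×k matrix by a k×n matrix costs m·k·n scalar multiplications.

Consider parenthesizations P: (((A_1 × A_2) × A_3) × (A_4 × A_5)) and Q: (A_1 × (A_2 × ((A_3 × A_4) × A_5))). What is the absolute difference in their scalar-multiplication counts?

Order P = (((A_1 × A_2) × A_3) × (A_4 × A_5)): (A_1 × A_2): 9×12 by 12×37 → 9×37, cost 9·12·37 = 3996; ((A_1 × A_2) × A_3): 9×37 by 37×20 → 9×20, cost 9·37·20 = 6660; cumulative 10656; (A_4 × A_5): 20×20 by 20×40 → 20×40, cost 20·20·40 = 16000; (((A_1 × A_2) × A_3) × (A_4 × A_5)): 9×20 by 20×40 → 9×40, cost 9·20·40 = 7200; cumulative 33856. Total 33856.
Order Q = (A_1 × (A_2 × ((A_3 × A_4) × A_5))): (A_3 × A_4): 37×20 by 20×20 → 37×20, cost 37·20·20 = 14800; ((A_3 × A_4) × A_5): 37×20 by 20×40 → 37×40, cost 37·20·40 = 29600; cumulative 44400; (A_2 × ((A_3 × A_4) × A_5)): 12×37 by 37×40 → 12×40, cost 12·37·40 = 17760; cumulative 62160; (A_1 × (A_2 × ((A_3 × A_4) × A_5))): 9×12 by 12×40 → 9×40, cost 9·12·40 = 4320; cumulative 66480. Total 66480.
Difference: |33856 − 66480| = 32624.

32624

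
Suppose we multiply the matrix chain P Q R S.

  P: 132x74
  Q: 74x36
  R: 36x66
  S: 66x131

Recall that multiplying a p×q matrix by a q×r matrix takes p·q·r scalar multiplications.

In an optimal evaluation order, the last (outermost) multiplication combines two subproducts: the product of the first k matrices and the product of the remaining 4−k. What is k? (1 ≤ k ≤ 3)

Adjacent pairs: PQ = 132·74·36 = 351648; QR = 74·36·66 = 175824; RS = 36·66·131 = 311256.
Length 3: P..R: k=1: 0+175824+132·74·66=820512; k=2: 351648+0+132·36·66=665280 → min 665280 | Q..S: k=2: 0+311256+74·36·131=660240; k=3: 175824+0+74·66·131=815628 → min 660240.
Top-level splits: k=1: (P..P)·(Q..S) → 0+660240+132·74·131 = 1939848; k=2: (P..Q)·(R..S) → 351648+311256+132·36·131 = 1285416; k=3: (P..R)·(S..S) → 665280+0+132·66·131 = 1806552.
Best split is after Q, i.e. k = 2.

2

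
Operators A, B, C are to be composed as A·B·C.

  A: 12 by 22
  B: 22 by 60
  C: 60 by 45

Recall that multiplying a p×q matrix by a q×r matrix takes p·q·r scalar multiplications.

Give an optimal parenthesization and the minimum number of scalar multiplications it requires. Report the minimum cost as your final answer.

48240

(A·(B·C)): cost 71280.
((A·B)·C): cost 48240.
Optimal: ((A·B)·C) with cost 48240.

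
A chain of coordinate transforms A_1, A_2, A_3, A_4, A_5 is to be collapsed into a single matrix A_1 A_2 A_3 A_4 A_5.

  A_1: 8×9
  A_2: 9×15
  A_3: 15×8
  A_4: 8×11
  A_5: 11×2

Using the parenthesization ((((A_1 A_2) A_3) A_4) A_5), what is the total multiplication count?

(A_1 A_2): 8×9 by 9×15 → 8×15, cost 8·9·15 = 1080
((A_1 A_2) A_3): 8×15 by 15×8 → 8×8, cost 8·15·8 = 960; cumulative 2040
(((A_1 A_2) A_3) A_4): 8×8 by 8×11 → 8×11, cost 8·8·11 = 704; cumulative 2744
((((A_1 A_2) A_3) A_4) A_5): 8×11 by 11×2 → 8×2, cost 8·11·2 = 176; cumulative 2920
Total: 2920 scalar multiplications.

2920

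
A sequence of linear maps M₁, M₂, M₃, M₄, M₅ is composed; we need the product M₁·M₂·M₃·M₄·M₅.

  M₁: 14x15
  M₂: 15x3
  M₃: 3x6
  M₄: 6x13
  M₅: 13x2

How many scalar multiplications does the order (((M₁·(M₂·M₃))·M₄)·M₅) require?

(M₂·M₃): 15×3 by 3×6 → 15×6, cost 15·3·6 = 270
(M₁·(M₂·M₃)): 14×15 by 15×6 → 14×6, cost 14·15·6 = 1260; cumulative 1530
((M₁·(M₂·M₃))·M₄): 14×6 by 6×13 → 14×13, cost 14·6·13 = 1092; cumulative 2622
(((M₁·(M₂·M₃))·M₄)·M₅): 14×13 by 13×2 → 14×2, cost 14·13·2 = 364; cumulative 2986
Total: 2986 scalar multiplications.

2986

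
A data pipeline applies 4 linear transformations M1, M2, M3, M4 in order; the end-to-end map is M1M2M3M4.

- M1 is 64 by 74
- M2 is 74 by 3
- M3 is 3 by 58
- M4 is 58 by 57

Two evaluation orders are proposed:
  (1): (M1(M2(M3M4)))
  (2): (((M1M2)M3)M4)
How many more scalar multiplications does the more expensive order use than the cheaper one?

Order (1) = (M1(M2(M3M4))): (M3M4): 3×58 by 58×57 → 3×57, cost 3·58·57 = 9918; (M2(M3M4)): 74×3 by 3×57 → 74×57, cost 74·3·57 = 12654; cumulative 22572; (M1(M2(M3M4))): 64×74 by 74×57 → 64×57, cost 64·74·57 = 269952; cumulative 292524. Total 292524.
Order (2) = (((M1M2)M3)M4): (M1M2): 64×74 by 74×3 → 64×3, cost 64·74·3 = 14208; ((M1M2)M3): 64×3 by 3×58 → 64×58, cost 64·3·58 = 11136; cumulative 25344; (((M1M2)M3)M4): 64×58 by 58×57 → 64×57, cost 64·58·57 = 211584; cumulative 236928. Total 236928.
Difference: |292524 − 236928| = 55596.

55596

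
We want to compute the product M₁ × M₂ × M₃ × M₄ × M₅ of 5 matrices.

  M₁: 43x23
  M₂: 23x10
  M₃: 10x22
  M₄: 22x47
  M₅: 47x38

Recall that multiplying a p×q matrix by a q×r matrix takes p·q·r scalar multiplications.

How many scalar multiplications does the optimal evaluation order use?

Adjacent pairs: M₁M₂ = 43·23·10 = 9890; M₂M₃ = 23·10·22 = 5060; M₃M₄ = 10·22·47 = 10340; M₄M₅ = 22·47·38 = 39292.
Length 3: M₁..M₃: k=1: 0+5060+43·23·22=26818; k=2: 9890+0+43·10·22=19350 → min 19350 | M₂..M₄: k=2: 0+10340+23·10·47=21150; k=3: 5060+0+23·22·47=28842 → min 21150 | M₃..M₅: k=3: 0+39292+10·22·38=47652; k=4: 10340+0+10·47·38=28200 → min 28200.
Length 4: M₁..M₄: k=1: 0+21150+43·23·47=67633; k=2: 9890+10340+43·10·47=40440; k=3: 19350+0+43·22·47=63812 → min 40440 | M₂..M₅: k=2: 0+28200+23·10·38=36940; k=3: 5060+39292+23·22·38=63580; k=4: 21150+0+23·47·38=62228 → min 36940.
Length 5: M₁..M₅: k=1: 0+36940+43·23·38=74522; k=2: 9890+28200+43·10·38=54430; k=3: 19350+39292+43·22·38=94590; k=4: 40440+0+43·47·38=117238 → min 54430.
Optimal order: ((M₁ × M₂) × ((M₃ × M₄) × M₅)) with cost 54430.

54430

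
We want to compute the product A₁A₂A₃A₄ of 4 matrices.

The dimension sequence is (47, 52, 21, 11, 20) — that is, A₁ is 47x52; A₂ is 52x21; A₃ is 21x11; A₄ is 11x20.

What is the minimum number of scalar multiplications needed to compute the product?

49236

Adjacent pairs: A₁A₂ = 47·52·21 = 51324; A₂A₃ = 52·21·11 = 12012; A₃A₄ = 21·11·20 = 4620.
Length 3: A₁..A₃: k=1: 0+12012+47·52·11=38896; k=2: 51324+0+47·21·11=62181 → min 38896 | A₂..A₄: k=2: 0+4620+52·21·20=26460; k=3: 12012+0+52·11·20=23452 → min 23452.
Length 4: A₁..A₄: k=1: 0+23452+47·52·20=72332; k=2: 51324+4620+47·21·20=75684; k=3: 38896+0+47·11·20=49236 → min 49236.
Optimal order: ((A₁(A₂A₃))A₄) with cost 49236.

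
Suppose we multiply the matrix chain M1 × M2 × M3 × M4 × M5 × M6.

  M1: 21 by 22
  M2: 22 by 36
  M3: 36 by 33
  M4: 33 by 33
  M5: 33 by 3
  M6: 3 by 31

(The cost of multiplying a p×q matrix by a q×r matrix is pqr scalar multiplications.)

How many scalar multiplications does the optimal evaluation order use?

Adjacent pairs: M1M2 = 21·22·36 = 16632; M2M3 = 22·36·33 = 26136; M3M4 = 36·33·33 = 39204; M4M5 = 33·33·3 = 3267; M5M6 = 33·3·31 = 3069.
Length 3: M1..M3: k=1: 0+26136+21·22·33=41382; k=2: 16632+0+21·36·33=41580 → min 41382 | M2..M4: k=2: 0+39204+22·36·33=65340; k=3: 26136+0+22·33·33=50094 → min 50094 | M3..M5: k=3: 0+3267+36·33·3=6831; k=4: 39204+0+36·33·3=42768 → min 6831 | M4..M6: k=4: 0+3069+33·33·31=36828; k=5: 3267+0+33·3·31=6336 → min 6336.
Length 4: M1..M4: k=1: 0+50094+21·22·33=65340; k=2: 16632+39204+21·36·33=80784; k=3: 41382+0+21·33·33=64251 → min 64251 | M2..M5: k=2: 0+6831+22·36·3=9207; k=3: 26136+3267+22·33·3=31581; k=4: 50094+0+22·33·3=52272 → min 9207 | M3..M6: k=3: 0+6336+36·33·31=43164; k=4: 39204+3069+36·33·31=79101; k=5: 6831+0+36·3·31=10179 → min 10179.
Length 5: M1..M5: k=1: 0+9207+21·22·3=10593; k=2: 16632+6831+21·36·3=25731; k=3: 41382+3267+21·33·3=46728; k=4: 64251+0+21·33·3=66330 → min 10593 | M2..M6: k=2: 0+10179+22·36·31=34731; k=3: 26136+6336+22·33·31=54978; k=4: 50094+3069+22·33·31=75669; k=5: 9207+0+22·3·31=11253 → min 11253.
Length 6: M1..M6: k=1: 0+11253+21·22·31=25575; k=2: 16632+10179+21·36·31=50247; k=3: 41382+6336+21·33·31=69201; k=4: 64251+3069+21·33·31=88803; k=5: 10593+0+21·3·31=12546 → min 12546.
Optimal order: ((M1 × (M2 × (M3 × (M4 × M5)))) × M6) with cost 12546.

12546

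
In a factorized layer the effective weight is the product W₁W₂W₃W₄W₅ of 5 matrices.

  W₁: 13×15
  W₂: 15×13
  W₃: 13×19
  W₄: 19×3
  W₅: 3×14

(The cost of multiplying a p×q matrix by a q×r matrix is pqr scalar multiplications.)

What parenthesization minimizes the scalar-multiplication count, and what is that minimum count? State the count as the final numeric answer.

2457

Adjacent pairs: W₁W₂ = 13·15·13 = 2535; W₂W₃ = 15·13·19 = 3705; W₃W₄ = 13·19·3 = 741; W₄W₅ = 19·3·14 = 798.
Length 3: W₁..W₃: k=1: 0+3705+13·15·19=7410; k=2: 2535+0+13·13·19=5746 → min 5746 | W₂..W₄: k=2: 0+741+15·13·3=1326; k=3: 3705+0+15·19·3=4560 → min 1326 | W₃..W₅: k=3: 0+798+13·19·14=4256; k=4: 741+0+13·3·14=1287 → min 1287.
Length 4: W₁..W₄: k=1: 0+1326+13·15·3=1911; k=2: 2535+741+13·13·3=3783; k=3: 5746+0+13·19·3=6487 → min 1911 | W₂..W₅: k=2: 0+1287+15·13·14=4017; k=3: 3705+798+15·19·14=8493; k=4: 1326+0+15·3·14=1956 → min 1956.
Length 5: W₁..W₅: k=1: 0+1956+13·15·14=4686; k=2: 2535+1287+13·13·14=6188; k=3: 5746+798+13·19·14=10002; k=4: 1911+0+13·3·14=2457 → min 2457.
Optimal parenthesization: ((W₁(W₂(W₃W₄)))W₅) with cost 2457.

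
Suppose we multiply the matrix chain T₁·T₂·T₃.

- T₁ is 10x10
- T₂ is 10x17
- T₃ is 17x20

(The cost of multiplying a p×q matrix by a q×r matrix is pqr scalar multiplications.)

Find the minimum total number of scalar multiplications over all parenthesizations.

5100

Order (T₁·(T₂·T₃)): (T₂·T₃): 10×17 by 17×20 → 10×20, cost 10·17·20 = 3400; (T₁·(T₂·T₃)): 10×10 by 10×20 → 10×20, cost 10·10·20 = 2000; cumulative 5400. Total 5400.
Order ((T₁·T₂)·T₃): (T₁·T₂): 10×10 by 10×17 → 10×17, cost 10·10·17 = 1700; ((T₁·T₂)·T₃): 10×17 by 17×20 → 10×20, cost 10·17·20 = 3400; cumulative 5100. Total 5100.
Minimum: 5100.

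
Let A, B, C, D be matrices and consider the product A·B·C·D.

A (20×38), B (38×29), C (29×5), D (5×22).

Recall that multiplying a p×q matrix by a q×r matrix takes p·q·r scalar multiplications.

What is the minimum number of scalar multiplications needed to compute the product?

Adjacent pairs: AB = 20·38·29 = 22040; BC = 38·29·5 = 5510; CD = 29·5·22 = 3190.
Length 3: A..C: k=1: 0+5510+20·38·5=9310; k=2: 22040+0+20·29·5=24940 → min 9310 | B..D: k=2: 0+3190+38·29·22=27434; k=3: 5510+0+38·5·22=9690 → min 9690.
Length 4: A..D: k=1: 0+9690+20·38·22=26410; k=2: 22040+3190+20·29·22=37990; k=3: 9310+0+20·5·22=11510 → min 11510.
Optimal order: ((A·(B·C))·D) with cost 11510.

11510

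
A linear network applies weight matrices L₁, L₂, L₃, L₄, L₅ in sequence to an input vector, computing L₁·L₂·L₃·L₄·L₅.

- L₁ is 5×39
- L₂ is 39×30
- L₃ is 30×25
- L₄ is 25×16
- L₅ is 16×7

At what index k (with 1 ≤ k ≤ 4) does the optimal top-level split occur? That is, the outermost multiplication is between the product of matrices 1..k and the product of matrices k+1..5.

Adjacent pairs: L₁L₂ = 5·39·30 = 5850; L₂L₃ = 39·30·25 = 29250; L₃L₄ = 30·25·16 = 12000; L₄L₅ = 25·16·7 = 2800.
Length 3: L₁..L₃: k=1: 0+29250+5·39·25=34125; k=2: 5850+0+5·30·25=9600 → min 9600 | L₂..L₄: k=2: 0+12000+39·30·16=30720; k=3: 29250+0+39·25·16=44850 → min 30720 | L₃..L₅: k=3: 0+2800+30·25·7=8050; k=4: 12000+0+30·16·7=15360 → min 8050.
Length 4: L₁..L₄: k=1: 0+30720+5·39·16=33840; k=2: 5850+12000+5·30·16=20250; k=3: 9600+0+5·25·16=11600 → min 11600 | L₂..L₅: k=2: 0+8050+39·30·7=16240; k=3: 29250+2800+39·25·7=38875; k=4: 30720+0+39·16·7=35088 → min 16240.
Top-level splits: k=1: (L₁..L₁)·(L₂..L₅) → 0+16240+5·39·7 = 17605; k=2: (L₁..L₂)·(L₃..L₅) → 5850+8050+5·30·7 = 14950; k=3: (L₁..L₃)·(L₄..L₅) → 9600+2800+5·25·7 = 13275; k=4: (L₁..L₄)·(L₅..L₅) → 11600+0+5·16·7 = 12160.
Best split is after L₄, i.e. k = 4.

4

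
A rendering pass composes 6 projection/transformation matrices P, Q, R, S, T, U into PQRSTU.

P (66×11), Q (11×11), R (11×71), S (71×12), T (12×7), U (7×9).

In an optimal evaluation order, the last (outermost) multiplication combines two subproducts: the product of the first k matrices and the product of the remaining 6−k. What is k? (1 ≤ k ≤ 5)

1

Adjacent pairs: PQ = 66·11·11 = 7986; QR = 11·11·71 = 8591; RS = 11·71·12 = 9372; ST = 71·12·7 = 5964; TU = 12·7·9 = 756.
Length 3: P..R: k=1: 0+8591+66·11·71=60137; k=2: 7986+0+66·11·71=59532 → min 59532 | Q..S: k=2: 0+9372+11·11·12=10824; k=3: 8591+0+11·71·12=17963 → min 10824 | R..T: k=3: 0+5964+11·71·7=11431; k=4: 9372+0+11·12·7=10296 → min 10296 | S..U: k=4: 0+756+71·12·9=8424; k=5: 5964+0+71·7·9=10437 → min 8424.
Length 4: P..S: k=1: 0+10824+66·11·12=19536; k=2: 7986+9372+66·11·12=26070; k=3: 59532+0+66·71·12=115764 → min 19536 | Q..T: k=2: 0+10296+11·11·7=11143; k=3: 8591+5964+11·71·7=20022; k=4: 10824+0+11·12·7=11748 → min 11143 | R..U: k=3: 0+8424+11·71·9=15453; k=4: 9372+756+11·12·9=11316; k=5: 10296+0+11·7·9=10989 → min 10989.
Length 5: P..T: k=1: 0+11143+66·11·7=16225; k=2: 7986+10296+66·11·7=23364; k=3: 59532+5964+66·71·7=98298; k=4: 19536+0+66·12·7=25080 → min 16225 | Q..U: k=2: 0+10989+11·11·9=12078; k=3: 8591+8424+11·71·9=24044; k=4: 10824+756+11·12·9=12768; k=5: 11143+0+11·7·9=11836 → min 11836.
Top-level splits: k=1: (P..P)·(Q..U) → 0+11836+66·11·9 = 18370; k=2: (P..Q)·(R..U) → 7986+10989+66·11·9 = 25509; k=3: (P..R)·(S..U) → 59532+8424+66·71·9 = 110130; k=4: (P..S)·(T..U) → 19536+756+66·12·9 = 27420; k=5: (P..T)·(U..U) → 16225+0+66·7·9 = 20383.
Best split is after P, i.e. k = 1.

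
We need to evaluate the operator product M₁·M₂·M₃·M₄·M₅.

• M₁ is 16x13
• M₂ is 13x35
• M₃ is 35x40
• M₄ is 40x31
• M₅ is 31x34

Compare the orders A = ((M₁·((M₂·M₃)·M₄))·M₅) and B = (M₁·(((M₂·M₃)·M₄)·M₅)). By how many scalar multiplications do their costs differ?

Order A = ((M₁·((M₂·M₃)·M₄))·M₅): (M₂·M₃): 13×35 by 35×40 → 13×40, cost 13·35·40 = 18200; ((M₂·M₃)·M₄): 13×40 by 40×31 → 13×31, cost 13·40·31 = 16120; cumulative 34320; (M₁·((M₂·M₃)·M₄)): 16×13 by 13×31 → 16×31, cost 16·13·31 = 6448; cumulative 40768; ((M₁·((M₂·M₃)·M₄))·M₅): 16×31 by 31×34 → 16×34, cost 16·31·34 = 16864; cumulative 57632. Total 57632.
Order B = (M₁·(((M₂·M₃)·M₄)·M₅)): (M₂·M₃): 13×35 by 35×40 → 13×40, cost 13·35·40 = 18200; ((M₂·M₃)·M₄): 13×40 by 40×31 → 13×31, cost 13·40·31 = 16120; cumulative 34320; (((M₂·M₃)·M₄)·M₅): 13×31 by 31×34 → 13×34, cost 13·31·34 = 13702; cumulative 48022; (M₁·(((M₂·M₃)·M₄)·M₅)): 16×13 by 13×34 → 16×34, cost 16·13·34 = 7072; cumulative 55094. Total 55094.
Difference: |57632 − 55094| = 2538.

2538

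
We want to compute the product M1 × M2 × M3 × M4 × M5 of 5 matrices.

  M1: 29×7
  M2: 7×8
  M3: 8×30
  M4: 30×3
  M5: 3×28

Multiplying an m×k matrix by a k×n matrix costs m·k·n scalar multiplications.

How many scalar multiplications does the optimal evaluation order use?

Adjacent pairs: M1M2 = 29·7·8 = 1624; M2M3 = 7·8·30 = 1680; M3M4 = 8·30·3 = 720; M4M5 = 30·3·28 = 2520.
Length 3: M1..M3: k=1: 0+1680+29·7·30=7770; k=2: 1624+0+29·8·30=8584 → min 7770 | M2..M4: k=2: 0+720+7·8·3=888; k=3: 1680+0+7·30·3=2310 → min 888 | M3..M5: k=3: 0+2520+8·30·28=9240; k=4: 720+0+8·3·28=1392 → min 1392.
Length 4: M1..M4: k=1: 0+888+29·7·3=1497; k=2: 1624+720+29·8·3=3040; k=3: 7770+0+29·30·3=10380 → min 1497 | M2..M5: k=2: 0+1392+7·8·28=2960; k=3: 1680+2520+7·30·28=10080; k=4: 888+0+7·3·28=1476 → min 1476.
Length 5: M1..M5: k=1: 0+1476+29·7·28=7160; k=2: 1624+1392+29·8·28=9512; k=3: 7770+2520+29·30·28=34650; k=4: 1497+0+29·3·28=3933 → min 3933.
Optimal order: ((M1 × (M2 × (M3 × M4))) × M5) with cost 3933.

3933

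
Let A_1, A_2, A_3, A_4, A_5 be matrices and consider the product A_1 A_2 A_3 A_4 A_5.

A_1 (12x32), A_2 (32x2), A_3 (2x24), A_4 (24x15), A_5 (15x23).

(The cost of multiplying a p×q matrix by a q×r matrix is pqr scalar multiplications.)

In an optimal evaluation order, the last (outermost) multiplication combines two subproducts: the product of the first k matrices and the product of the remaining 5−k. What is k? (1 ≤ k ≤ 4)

Adjacent pairs: A_1A_2 = 12·32·2 = 768; A_2A_3 = 32·2·24 = 1536; A_3A_4 = 2·24·15 = 720; A_4A_5 = 24·15·23 = 8280.
Length 3: A_1..A_3: k=1: 0+1536+12·32·24=10752; k=2: 768+0+12·2·24=1344 → min 1344 | A_2..A_4: k=2: 0+720+32·2·15=1680; k=3: 1536+0+32·24·15=13056 → min 1680 | A_3..A_5: k=3: 0+8280+2·24·23=9384; k=4: 720+0+2·15·23=1410 → min 1410.
Length 4: A_1..A_4: k=1: 0+1680+12·32·15=7440; k=2: 768+720+12·2·15=1848; k=3: 1344+0+12·24·15=5664 → min 1848 | A_2..A_5: k=2: 0+1410+32·2·23=2882; k=3: 1536+8280+32·24·23=27480; k=4: 1680+0+32·15·23=12720 → min 2882.
Top-level splits: k=1: (A_1..A_1)·(A_2..A_5) → 0+2882+12·32·23 = 11714; k=2: (A_1..A_2)·(A_3..A_5) → 768+1410+12·2·23 = 2730; k=3: (A_1..A_3)·(A_4..A_5) → 1344+8280+12·24·23 = 16248; k=4: (A_1..A_4)·(A_5..A_5) → 1848+0+12·15·23 = 5988.
Best split is after A_2, i.e. k = 2.

2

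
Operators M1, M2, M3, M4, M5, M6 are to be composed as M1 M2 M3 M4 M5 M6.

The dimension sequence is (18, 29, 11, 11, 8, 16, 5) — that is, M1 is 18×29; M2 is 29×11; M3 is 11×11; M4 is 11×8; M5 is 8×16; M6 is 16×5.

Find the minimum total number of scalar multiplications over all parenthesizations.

5890

Adjacent pairs: M1M2 = 18·29·11 = 5742; M2M3 = 29·11·11 = 3509; M3M4 = 11·11·8 = 968; M4M5 = 11·8·16 = 1408; M5M6 = 8·16·5 = 640.
Length 3: M1..M3: k=1: 0+3509+18·29·11=9251; k=2: 5742+0+18·11·11=7920 → min 7920 | M2..M4: k=2: 0+968+29·11·8=3520; k=3: 3509+0+29·11·8=6061 → min 3520 | M3..M5: k=3: 0+1408+11·11·16=3344; k=4: 968+0+11·8·16=2376 → min 2376 | M4..M6: k=4: 0+640+11·8·5=1080; k=5: 1408+0+11·16·5=2288 → min 1080.
Length 4: M1..M4: k=1: 0+3520+18·29·8=7696; k=2: 5742+968+18·11·8=8294; k=3: 7920+0+18·11·8=9504 → min 7696 | M2..M5: k=2: 0+2376+29·11·16=7480; k=3: 3509+1408+29·11·16=10021; k=4: 3520+0+29·8·16=7232 → min 7232 | M3..M6: k=3: 0+1080+11·11·5=1685; k=4: 968+640+11·8·5=2048; k=5: 2376+0+11·16·5=3256 → min 1685.
Length 5: M1..M5: k=1: 0+7232+18·29·16=15584; k=2: 5742+2376+18·11·16=11286; k=3: 7920+1408+18·11·16=12496; k=4: 7696+0+18·8·16=10000 → min 10000 | M2..M6: k=2: 0+1685+29·11·5=3280; k=3: 3509+1080+29·11·5=6184; k=4: 3520+640+29·8·5=5320; k=5: 7232+0+29·16·5=9552 → min 3280.
Length 6: M1..M6: k=1: 0+3280+18·29·5=5890; k=2: 5742+1685+18·11·5=8417; k=3: 7920+1080+18·11·5=9990; k=4: 7696+640+18·8·5=9056; k=5: 10000+0+18·16·5=11440 → min 5890.
Optimal order: (M1 (M2 (M3 (M4 (M5 M6))))) with cost 5890.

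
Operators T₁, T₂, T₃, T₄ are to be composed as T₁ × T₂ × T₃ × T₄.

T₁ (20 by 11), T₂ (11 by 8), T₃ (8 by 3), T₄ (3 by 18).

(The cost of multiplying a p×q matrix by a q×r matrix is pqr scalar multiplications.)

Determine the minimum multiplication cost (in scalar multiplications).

Adjacent pairs: T₁T₂ = 20·11·8 = 1760; T₂T₃ = 11·8·3 = 264; T₃T₄ = 8·3·18 = 432.
Length 3: T₁..T₃: k=1: 0+264+20·11·3=924; k=2: 1760+0+20·8·3=2240 → min 924 | T₂..T₄: k=2: 0+432+11·8·18=2016; k=3: 264+0+11·3·18=858 → min 858.
Length 4: T₁..T₄: k=1: 0+858+20·11·18=4818; k=2: 1760+432+20·8·18=5072; k=3: 924+0+20·3·18=2004 → min 2004.
Optimal order: ((T₁ × (T₂ × T₃)) × T₄) with cost 2004.

2004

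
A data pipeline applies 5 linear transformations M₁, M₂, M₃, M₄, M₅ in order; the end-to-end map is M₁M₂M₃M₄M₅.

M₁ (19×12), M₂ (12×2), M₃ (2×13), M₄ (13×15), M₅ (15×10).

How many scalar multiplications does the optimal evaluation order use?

1526

Adjacent pairs: M₁M₂ = 19·12·2 = 456; M₂M₃ = 12·2·13 = 312; M₃M₄ = 2·13·15 = 390; M₄M₅ = 13·15·10 = 1950.
Length 3: M₁..M₃: k=1: 0+312+19·12·13=3276; k=2: 456+0+19·2·13=950 → min 950 | M₂..M₄: k=2: 0+390+12·2·15=750; k=3: 312+0+12·13·15=2652 → min 750 | M₃..M₅: k=3: 0+1950+2·13·10=2210; k=4: 390+0+2·15·10=690 → min 690.
Length 4: M₁..M₄: k=1: 0+750+19·12·15=4170; k=2: 456+390+19·2·15=1416; k=3: 950+0+19·13·15=4655 → min 1416 | M₂..M₅: k=2: 0+690+12·2·10=930; k=3: 312+1950+12·13·10=3822; k=4: 750+0+12·15·10=2550 → min 930.
Length 5: M₁..M₅: k=1: 0+930+19·12·10=3210; k=2: 456+690+19·2·10=1526; k=3: 950+1950+19·13·10=5370; k=4: 1416+0+19·15·10=4266 → min 1526.
Optimal order: ((M₁M₂)((M₃M₄)M₅)) with cost 1526.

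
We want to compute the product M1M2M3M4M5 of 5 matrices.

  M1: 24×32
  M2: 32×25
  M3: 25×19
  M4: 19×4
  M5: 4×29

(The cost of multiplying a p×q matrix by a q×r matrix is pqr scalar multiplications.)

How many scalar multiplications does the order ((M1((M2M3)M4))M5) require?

(M2M3): 32×25 by 25×19 → 32×19, cost 32·25·19 = 15200
((M2M3)M4): 32×19 by 19×4 → 32×4, cost 32·19·4 = 2432; cumulative 17632
(M1((M2M3)M4)): 24×32 by 32×4 → 24×4, cost 24·32·4 = 3072; cumulative 20704
((M1((M2M3)M4))M5): 24×4 by 4×29 → 24×29, cost 24·4·29 = 2784; cumulative 23488
Total: 23488 scalar multiplications.

23488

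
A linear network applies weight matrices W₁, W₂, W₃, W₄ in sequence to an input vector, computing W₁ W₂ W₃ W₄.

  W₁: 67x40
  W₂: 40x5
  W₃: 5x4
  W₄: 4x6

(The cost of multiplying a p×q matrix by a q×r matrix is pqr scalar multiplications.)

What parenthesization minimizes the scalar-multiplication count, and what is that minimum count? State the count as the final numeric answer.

Adjacent pairs: W₁W₂ = 67·40·5 = 13400; W₂W₃ = 40·5·4 = 800; W₃W₄ = 5·4·6 = 120.
Length 3: W₁..W₃: k=1: 0+800+67·40·4=11520; k=2: 13400+0+67·5·4=14740 → min 11520 | W₂..W₄: k=2: 0+120+40·5·6=1320; k=3: 800+0+40·4·6=1760 → min 1320.
Length 4: W₁..W₄: k=1: 0+1320+67·40·6=17400; k=2: 13400+120+67·5·6=15530; k=3: 11520+0+67·4·6=13128 → min 13128.
Optimal parenthesization: ((W₁ (W₂ W₃)) W₄) with cost 13128.

13128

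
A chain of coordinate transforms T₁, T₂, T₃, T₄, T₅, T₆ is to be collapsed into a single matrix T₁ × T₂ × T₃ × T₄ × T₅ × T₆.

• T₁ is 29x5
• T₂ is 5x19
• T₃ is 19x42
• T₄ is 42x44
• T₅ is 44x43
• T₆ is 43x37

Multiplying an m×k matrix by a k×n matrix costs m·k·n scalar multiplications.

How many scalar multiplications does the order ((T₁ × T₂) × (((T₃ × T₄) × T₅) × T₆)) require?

124431

(T₁ × T₂): 29×5 by 5×19 → 29×19, cost 29·5·19 = 2755
(T₃ × T₄): 19×42 by 42×44 → 19×44, cost 19·42·44 = 35112
((T₃ × T₄) × T₅): 19×44 by 44×43 → 19×43, cost 19·44·43 = 35948; cumulative 71060
(((T₃ × T₄) × T₅) × T₆): 19×43 by 43×37 → 19×37, cost 19·43·37 = 30229; cumulative 101289
((T₁ × T₂) × (((T₃ × T₄) × T₅) × T₆)): 29×19 by 19×37 → 29×37, cost 29·19·37 = 20387; cumulative 124431
Total: 124431 scalar multiplications.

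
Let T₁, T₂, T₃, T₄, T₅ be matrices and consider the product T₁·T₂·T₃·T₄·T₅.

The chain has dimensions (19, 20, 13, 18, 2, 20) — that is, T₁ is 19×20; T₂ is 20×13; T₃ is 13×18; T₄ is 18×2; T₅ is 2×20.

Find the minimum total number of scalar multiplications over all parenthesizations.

2508

Adjacent pairs: T₁T₂ = 19·20·13 = 4940; T₂T₃ = 20·13·18 = 4680; T₃T₄ = 13·18·2 = 468; T₄T₅ = 18·2·20 = 720.
Length 3: T₁..T₃: k=1: 0+4680+19·20·18=11520; k=2: 4940+0+19·13·18=9386 → min 9386 | T₂..T₄: k=2: 0+468+20·13·2=988; k=3: 4680+0+20·18·2=5400 → min 988 | T₃..T₅: k=3: 0+720+13·18·20=5400; k=4: 468+0+13·2·20=988 → min 988.
Length 4: T₁..T₄: k=1: 0+988+19·20·2=1748; k=2: 4940+468+19·13·2=5902; k=3: 9386+0+19·18·2=10070 → min 1748 | T₂..T₅: k=2: 0+988+20·13·20=6188; k=3: 4680+720+20·18·20=12600; k=4: 988+0+20·2·20=1788 → min 1788.
Length 5: T₁..T₅: k=1: 0+1788+19·20·20=9388; k=2: 4940+988+19·13·20=10868; k=3: 9386+720+19·18·20=16946; k=4: 1748+0+19·2·20=2508 → min 2508.
Optimal order: ((T₁·(T₂·(T₃·T₄)))·T₅) with cost 2508.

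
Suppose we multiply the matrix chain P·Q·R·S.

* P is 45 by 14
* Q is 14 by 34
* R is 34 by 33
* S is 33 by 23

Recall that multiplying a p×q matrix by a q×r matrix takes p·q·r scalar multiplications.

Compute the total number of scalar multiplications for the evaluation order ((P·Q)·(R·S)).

82416

(P·Q): 45×14 by 14×34 → 45×34, cost 45·14·34 = 21420
(R·S): 34×33 by 33×23 → 34×23, cost 34·33·23 = 25806
((P·Q)·(R·S)): 45×34 by 34×23 → 45×23, cost 45·34·23 = 35190; cumulative 82416
Total: 82416 scalar multiplications.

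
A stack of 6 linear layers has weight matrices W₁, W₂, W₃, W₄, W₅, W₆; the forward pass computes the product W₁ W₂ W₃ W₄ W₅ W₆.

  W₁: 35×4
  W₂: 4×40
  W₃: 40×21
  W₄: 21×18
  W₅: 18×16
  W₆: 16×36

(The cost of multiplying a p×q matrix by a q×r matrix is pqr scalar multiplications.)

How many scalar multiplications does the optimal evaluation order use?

13368

Adjacent pairs: W₁W₂ = 35·4·40 = 5600; W₂W₃ = 4·40·21 = 3360; W₃W₄ = 40·21·18 = 15120; W₄W₅ = 21·18·16 = 6048; W₅W₆ = 18·16·36 = 10368.
Length 3: W₁..W₃: k=1: 0+3360+35·4·21=6300; k=2: 5600+0+35·40·21=35000 → min 6300 | W₂..W₄: k=2: 0+15120+4·40·18=18000; k=3: 3360+0+4·21·18=4872 → min 4872 | W₃..W₅: k=3: 0+6048+40·21·16=19488; k=4: 15120+0+40·18·16=26640 → min 19488 | W₄..W₆: k=4: 0+10368+21·18·36=23976; k=5: 6048+0+21·16·36=18144 → min 18144.
Length 4: W₁..W₄: k=1: 0+4872+35·4·18=7392; k=2: 5600+15120+35·40·18=45920; k=3: 6300+0+35·21·18=19530 → min 7392 | W₂..W₅: k=2: 0+19488+4·40·16=22048; k=3: 3360+6048+4·21·16=10752; k=4: 4872+0+4·18·16=6024 → min 6024 | W₃..W₆: k=3: 0+18144+40·21·36=48384; k=4: 15120+10368+40·18·36=51408; k=5: 19488+0+40·16·36=42528 → min 42528.
Length 5: W₁..W₅: k=1: 0+6024+35·4·16=8264; k=2: 5600+19488+35·40·16=47488; k=3: 6300+6048+35·21·16=24108; k=4: 7392+0+35·18·16=17472 → min 8264 | W₂..W₆: k=2: 0+42528+4·40·36=48288; k=3: 3360+18144+4·21·36=24528; k=4: 4872+10368+4·18·36=17832; k=5: 6024+0+4·16·36=8328 → min 8328.
Length 6: W₁..W₆: k=1: 0+8328+35·4·36=13368; k=2: 5600+42528+35·40·36=98528; k=3: 6300+18144+35·21·36=50904; k=4: 7392+10368+35·18·36=40440; k=5: 8264+0+35·16·36=28424 → min 13368.
Optimal order: (W₁ ((((W₂ W₃) W₄) W₅) W₆)) with cost 13368.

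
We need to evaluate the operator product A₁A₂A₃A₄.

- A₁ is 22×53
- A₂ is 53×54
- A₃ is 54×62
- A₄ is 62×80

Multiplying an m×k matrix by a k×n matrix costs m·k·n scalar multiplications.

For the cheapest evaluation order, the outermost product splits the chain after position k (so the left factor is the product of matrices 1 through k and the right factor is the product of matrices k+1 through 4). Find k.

Adjacent pairs: A₁A₂ = 22·53·54 = 62964; A₂A₃ = 53·54·62 = 177444; A₃A₄ = 54·62·80 = 267840.
Length 3: A₁..A₃: k=1: 0+177444+22·53·62=249736; k=2: 62964+0+22·54·62=136620 → min 136620 | A₂..A₄: k=2: 0+267840+53·54·80=496800; k=3: 177444+0+53·62·80=440324 → min 440324.
Top-level splits: k=1: (A₁..A₁)·(A₂..A₄) → 0+440324+22·53·80 = 533604; k=2: (A₁..A₂)·(A₃..A₄) → 62964+267840+22·54·80 = 425844; k=3: (A₁..A₃)·(A₄..A₄) → 136620+0+22·62·80 = 245740.
Best split is after A₃, i.e. k = 3.

3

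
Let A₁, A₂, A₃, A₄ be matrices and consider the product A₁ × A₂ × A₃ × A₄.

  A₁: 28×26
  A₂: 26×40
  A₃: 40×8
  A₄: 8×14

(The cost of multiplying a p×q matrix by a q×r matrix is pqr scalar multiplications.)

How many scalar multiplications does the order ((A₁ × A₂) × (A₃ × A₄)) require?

(A₁ × A₂): 28×26 by 26×40 → 28×40, cost 28·26·40 = 29120
(A₃ × A₄): 40×8 by 8×14 → 40×14, cost 40·8·14 = 4480
((A₁ × A₂) × (A₃ × A₄)): 28×40 by 40×14 → 28×14, cost 28·40·14 = 15680; cumulative 49280
Total: 49280 scalar multiplications.

49280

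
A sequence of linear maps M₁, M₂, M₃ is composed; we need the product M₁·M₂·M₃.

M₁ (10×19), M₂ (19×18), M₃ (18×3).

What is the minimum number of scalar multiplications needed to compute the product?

1596

Order (M₁·(M₂·M₃)): (M₂·M₃): 19×18 by 18×3 → 19×3, cost 19·18·3 = 1026; (M₁·(M₂·M₃)): 10×19 by 19×3 → 10×3, cost 10·19·3 = 570; cumulative 1596. Total 1596.
Order ((M₁·M₂)·M₃): (M₁·M₂): 10×19 by 19×18 → 10×18, cost 10·19·18 = 3420; ((M₁·M₂)·M₃): 10×18 by 18×3 → 10×3, cost 10·18·3 = 540; cumulative 3960. Total 3960.
Minimum: 1596.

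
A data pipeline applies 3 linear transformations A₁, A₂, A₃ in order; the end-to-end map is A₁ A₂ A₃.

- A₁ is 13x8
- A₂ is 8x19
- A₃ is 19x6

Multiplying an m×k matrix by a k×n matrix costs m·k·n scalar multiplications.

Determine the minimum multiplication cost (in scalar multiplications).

Order (A₁ (A₂ A₃)): (A₂ A₃): 8×19 by 19×6 → 8×6, cost 8·19·6 = 912; (A₁ (A₂ A₃)): 13×8 by 8×6 → 13×6, cost 13·8·6 = 624; cumulative 1536. Total 1536.
Order ((A₁ A₂) A₃): (A₁ A₂): 13×8 by 8×19 → 13×19, cost 13·8·19 = 1976; ((A₁ A₂) A₃): 13×19 by 19×6 → 13×6, cost 13·19·6 = 1482; cumulative 3458. Total 3458.
Minimum: 1536.

1536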